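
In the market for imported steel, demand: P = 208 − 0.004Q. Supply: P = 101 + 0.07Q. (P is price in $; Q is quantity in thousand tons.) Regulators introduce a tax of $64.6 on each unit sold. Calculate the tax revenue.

Competitive equilibrium: 208 − 0.004Q = 101 + 0.07Q → Q* = 1445.94595, P* = 202.21622.
With the tax, the buyer price exceeds the seller price by 64.6: (208 − 0.004Q) − (101 + 0.07Q) = 64.6 → Q' = 572.97297.
Tax revenue = 64.6 × 572.97297 = $37014.05 thousand.

$37014.05 thousand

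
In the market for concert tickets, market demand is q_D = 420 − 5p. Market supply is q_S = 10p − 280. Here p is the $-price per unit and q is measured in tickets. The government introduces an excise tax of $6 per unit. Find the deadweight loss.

$60

In inverse form: demand p = 84 − 0.2q, supply p = 28 + 0.1q.
Competitive equilibrium: 84 − 0.2q = 28 + 0.1q → q* = 186.6667, p* = 46.6667.
With the tax, the buyer price exceeds the seller price by 6: (84 − 0.2q) − (28 + 0.1q) = 6 → q' = 166.6667.
Δq = 186.6667 − 166.6667 = 20; the wedge equals the tax, 6.
Deadweight loss = ½ × 20 × 6 = $60.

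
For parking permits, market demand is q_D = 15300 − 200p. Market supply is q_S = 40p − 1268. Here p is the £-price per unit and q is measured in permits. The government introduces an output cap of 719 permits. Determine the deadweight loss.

£8993.88

In inverse form: demand p = 76.5 − 0.005q, supply p = 31.7 + 0.025q.
Competitive equilibrium: 76.5 − 0.005q = 31.7 + 0.025q → q* = 1493.3333, p* = 69.0333.
At q = 719: demand price = 76.5 − 0.005·719 = 72.905; supply price = 31.7 + 0.025·719 = 49.675.
Δq = 1493.3333 − 719 = 774.3333; wedge = 72.905 − 49.675 = 23.23.
DWL = ½ × 774.3333 × 23.23 = £8993.88.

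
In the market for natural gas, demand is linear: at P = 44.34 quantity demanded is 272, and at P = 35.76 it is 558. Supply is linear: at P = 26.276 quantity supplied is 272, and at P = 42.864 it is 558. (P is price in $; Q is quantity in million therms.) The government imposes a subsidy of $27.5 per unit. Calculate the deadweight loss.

Demand slope = (35.76 − 44.34)/(558 − 272) = −0.03, so P = 52.5 − 0.03Q.
Supply slope = (42.864 − 26.276)/(558 − 272) = 0.058, so P = 10.5 + 0.058Q.
Competitive equilibrium: 52.5 − 0.03Q = 10.5 + 0.058Q → Q* = 477.2727, P* = 38.1818.
The subsidy lowers effective supply by 27.5: P = 0.058Q − 17.
New quantity: 52.5 − 0.03Q = 0.058Q − 17 → Q' = 789.7727.
Overproduction ΔQ = 789.7727 − 477.2727 = 312.5; wedge = subsidy = 27.5.
Welfare loss = ½ × 312.5 × 27.5 = $4296.875 million.

$4296.875 million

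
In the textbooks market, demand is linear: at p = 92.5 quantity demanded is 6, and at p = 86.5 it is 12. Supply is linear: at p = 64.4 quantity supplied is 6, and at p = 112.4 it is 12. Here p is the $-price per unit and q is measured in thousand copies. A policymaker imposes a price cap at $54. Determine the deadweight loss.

Demand slope = (86.5 − 92.5)/(12 − 6) = −1, so p = 98.5 − q.
Supply slope = (112.4 − 64.4)/(12 − 6) = 8, so p = 16.4 + 8q.
Competitive equilibrium: 98.5 − q = 16.4 + 8q → q* = 9.1222, p* = 89.3778.
At the ceiling p = 54, quantity supplied = (54 − 16.4)/8 = 4.7.
Willingness to pay at q' = 4.7: 98.5 − 1·4.7 = 93.8.
Δq = 9.1222 − 4.7 = 4.4222; wedge = 93.8 − 54 = 39.8.
DWL = ½ × 4.4222 × 39.8 = $88 thousand.

$88 thousand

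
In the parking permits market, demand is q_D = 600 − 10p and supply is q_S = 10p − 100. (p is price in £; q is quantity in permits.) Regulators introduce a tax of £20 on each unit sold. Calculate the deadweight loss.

£1000

In inverse form: demand p = 60 − 0.1q, supply p = 10 + 0.1q.
Competitive equilibrium: 60 − 0.1q = 10 + 0.1q → q* = 250, p* = 35.
With the tax, the buyer price exceeds the seller price by 20: (60 − 0.1q) − (10 + 0.1q) = 20 → q' = 150.
Δq = 250 − 150 = 100; the wedge equals the tax, 20.
DWL = ½ × 100 × 20 = £1000.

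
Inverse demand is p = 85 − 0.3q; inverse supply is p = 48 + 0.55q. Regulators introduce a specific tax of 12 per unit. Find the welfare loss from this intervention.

Competitive equilibrium: 85 − 0.3q = 48 + 0.55q → q* = 43.5294, p* = 71.9412.
With the tax, the buyer price exceeds the seller price by 12: (85 − 0.3q) − (48 + 0.55q) = 12 → q' = 29.4118.
Δq = 43.5294 − 29.4118 = 14.1176; the wedge equals the tax, 12.
The triangle = ½ × 14.1176 × 12 = 84.71.

84.71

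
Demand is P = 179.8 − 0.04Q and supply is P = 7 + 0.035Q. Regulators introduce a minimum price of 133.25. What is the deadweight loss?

48756.38

Competitive equilibrium: 179.8 − 0.04Q = 7 + 0.035Q → Q* = 2304, P* = 87.64.
At the floor P = 133.25, quantity demanded = (179.8 − 133.25)/0.04 = 1163.75.
Sellers' marginal cost at Q' = 1163.75: 7 + 0.035·1163.75 = 47.73125.
ΔQ = 2304 − 1163.75 = 1140.25; wedge = 133.25 − 47.73125 = 85.51875.
The triangle = ½ × 1140.25 × 85.51875 = 48756.38.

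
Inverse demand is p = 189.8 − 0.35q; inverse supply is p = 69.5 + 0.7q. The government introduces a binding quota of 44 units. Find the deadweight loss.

2614.67

Competitive equilibrium: 189.8 − 0.35q = 69.5 + 0.7q → q* = 114.5714, p* = 149.7.
At q = 44: demand price = 189.8 − 0.35·44 = 174.4; supply price = 69.5 + 0.7·44 = 100.3.
Δq = 114.5714 − 44 = 70.5714; wedge = 174.4 − 100.3 = 74.1.
Deadweight loss = ½ × 70.5714 × 74.1 = 2614.67.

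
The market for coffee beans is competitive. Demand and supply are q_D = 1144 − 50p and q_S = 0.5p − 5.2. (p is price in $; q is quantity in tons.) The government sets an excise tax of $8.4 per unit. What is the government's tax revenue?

In inverse form: demand p = 22.88 − 0.02q, supply p = 10.4 + 2q.
Competitive equilibrium: 22.88 − 0.02q = 10.4 + 2q → q* = 6.1782, p* = 22.7564.
With the tax, the buyer price exceeds the seller price by 8.4: (22.88 − 0.02q) − (10.4 + 2q) = 8.4 → q' = 2.0198.
Tax revenue = 8.4 × 2.0198 = $16.97.

$16.97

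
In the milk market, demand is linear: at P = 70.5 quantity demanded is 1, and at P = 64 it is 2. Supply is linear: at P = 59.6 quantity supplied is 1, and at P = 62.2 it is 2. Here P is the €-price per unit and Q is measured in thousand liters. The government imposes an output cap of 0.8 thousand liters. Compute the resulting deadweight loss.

€8.89 thousand

Demand slope = (64 − 70.5)/(2 − 1) = −6.5, so P = 77 − 6.5Q.
Supply slope = (62.2 − 59.6)/(2 − 1) = 2.6, so P = 57 + 2.6Q.
Competitive equilibrium: 77 − 6.5Q = 57 + 2.6Q → Q* = 2.1978, P* = 62.7143.
At Q = 0.8: demand price = 77 − 6.5·0.8 = 71.8; supply price = 57 + 2.6·0.8 = 59.08.
ΔQ = 2.1978 − 0.8 = 1.3978; wedge = 71.8 − 59.08 = 12.72.
Welfare loss = ½ × 1.3978 × 12.72 = €8.89 thousand.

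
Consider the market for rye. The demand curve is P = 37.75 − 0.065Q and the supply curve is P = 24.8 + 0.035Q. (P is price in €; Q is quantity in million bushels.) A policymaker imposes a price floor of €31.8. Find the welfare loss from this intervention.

€72.05 million

Competitive equilibrium: 37.75 − 0.065Q = 24.8 + 0.035Q → Q* = 129.5, P* = 29.3325.
At the floor P = 31.8, quantity demanded = (37.75 − 31.8)/0.065 = 91.5385.
Sellers' marginal cost at Q' = 91.5385: 24.8 + 0.035·91.5385 = 28.0038.
ΔQ = 129.5 − 91.5385 = 37.9615; wedge = 31.8 − 28.0038 = 3.7962.
DWL = ½ × 37.9615 × 3.7962 = €72.05 million.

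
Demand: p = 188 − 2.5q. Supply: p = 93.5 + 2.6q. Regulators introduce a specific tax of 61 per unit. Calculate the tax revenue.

Competitive equilibrium: 188 − 2.5q = 93.5 + 2.6q → q* = 18.52941, p* = 141.67647.
With the tax, the buyer price exceeds the seller price by 61: (188 − 2.5q) − (93.5 + 2.6q) = 61 → q' = 6.56863.
Tax revenue = 61 × 6.56863 = 400.69.

400.69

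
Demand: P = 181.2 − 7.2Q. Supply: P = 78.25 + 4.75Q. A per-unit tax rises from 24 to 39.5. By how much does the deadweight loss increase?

Competitive equilibrium: 181.2 − 7.2Q = 78.25 + 4.75Q → Q* = 8.6151, P* = 119.1715.
For a per-unit tax t: ΔQ = t/11.95, so DWL = ½·t·(t/11.95) = t²/23.9.
At t = 24: DWL = 24.1. At t = 39.5: DWL = 65.282.
Increase = 65.282 − 24.1 = 41.18.

41.18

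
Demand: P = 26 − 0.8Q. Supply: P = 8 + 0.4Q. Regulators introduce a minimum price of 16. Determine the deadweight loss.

Competitive equilibrium: 26 − 0.8Q = 8 + 0.4Q → Q* = 15, P* = 14.
At the floor P = 16, quantity demanded = (26 − 16)/0.8 = 12.5.
Sellers' marginal cost at Q' = 12.5: 8 + 0.4·12.5 = 13.
ΔQ = 15 − 12.5 = 2.5; wedge = 16 − 13 = 3.
Deadweight loss = ½ × 2.5 × 3 = 3.75.

3.75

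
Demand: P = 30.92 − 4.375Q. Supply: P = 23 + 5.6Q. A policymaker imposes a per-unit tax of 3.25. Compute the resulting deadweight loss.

Competitive equilibrium: 30.92 − 4.375Q = 23 + 5.6Q → Q* = 0.794, P* = 27.4463.
With the tax, the buyer price exceeds the seller price by 3.25: (30.92 − 4.375Q) − (23 + 5.6Q) = 3.25 → Q' = 0.4682.
ΔQ = 0.794 − 0.4682 = 0.3258; the wedge equals the tax, 3.25.
DWL = ½ × 0.3258 × 3.25 = 0.53.

0.53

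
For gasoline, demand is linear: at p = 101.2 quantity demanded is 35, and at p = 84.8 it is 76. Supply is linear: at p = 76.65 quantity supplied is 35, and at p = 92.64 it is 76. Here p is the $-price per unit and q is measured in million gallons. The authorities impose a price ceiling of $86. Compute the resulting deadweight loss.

Demand slope = (84.8 − 101.2)/(76 − 35) = −0.4, so p = 115.2 − 0.4q.
Supply slope = (92.64 − 76.65)/(76 − 35) = 0.39, so p = 63 + 0.39q.
Competitive equilibrium: 115.2 − 0.4q = 63 + 0.39q → q* = 66.0759, p* = 88.7696.
At the ceiling p = 86, quantity supplied = (86 − 63)/0.39 = 58.9744.
Willingness to pay at q' = 58.9744: 115.2 − 0.4·58.9744 = 91.6102.
Δq = 66.0759 − 58.9744 = 7.1015; wedge = 91.6102 − 86 = 5.6102.
Deadweight loss = ½ × 7.1015 × 5.6102 = $19.92 million.

$19.92 million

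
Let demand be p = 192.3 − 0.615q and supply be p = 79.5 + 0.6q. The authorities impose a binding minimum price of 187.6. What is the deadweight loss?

Competitive equilibrium: 192.3 − 0.615q = 79.5 + 0.6q → q* = 92.8395, p* = 135.2037.
At the floor p = 187.6, quantity demanded = (192.3 − 187.6)/0.615 = 7.6423.
Sellers' marginal cost at q' = 7.6423: 79.5 + 0.6·7.6423 = 84.0854.
Δq = 92.8395 − 7.6423 = 85.1972; wedge = 187.6 − 84.0854 = 103.5146.
Welfare loss = ½ × 85.1972 × 103.5146 = 4409.58.

4409.58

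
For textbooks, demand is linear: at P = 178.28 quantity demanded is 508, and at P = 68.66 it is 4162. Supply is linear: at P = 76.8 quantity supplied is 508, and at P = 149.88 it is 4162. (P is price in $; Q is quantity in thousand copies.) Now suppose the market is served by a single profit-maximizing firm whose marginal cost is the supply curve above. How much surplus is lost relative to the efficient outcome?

$22638.564 thousand

Demand slope = (68.66 − 178.28)/(4162 − 508) = −0.03, so P = 193.52 − 0.03Q.
Supply slope = (149.88 − 76.8)/(4162 − 508) = 0.02, so P = 66.64 + 0.02Q.
Competitive equilibrium: 193.52 − 0.03Q = 66.64 + 0.02Q → Q* = 2537.6, P* = 117.392.
Marginal revenue: MR = 193.52 − 0.06Q. Set MR = MC: 193.52 − 0.06Q = 66.64 + 0.02Q → Q_m = 1586.
Price P_m = 193.52 − 0.03·1586 = 145.94; MC(Q_m) = 66.64 + 0.02·1586 = 98.36.
Competitive Q* = 2537.6, so ΔQ = 951.6; wedge = 145.94 − 98.36 = 47.58.
DWL = ½ × 951.6 × 47.58 = $22638.564 thousand.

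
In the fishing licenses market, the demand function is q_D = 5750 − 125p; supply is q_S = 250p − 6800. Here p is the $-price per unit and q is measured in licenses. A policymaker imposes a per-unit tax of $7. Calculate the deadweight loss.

In inverse form: demand p = 46 − 0.008q, supply p = 27.2 + 0.004q.
Competitive equilibrium: 46 − 0.008q = 27.2 + 0.004q → q* = 1566.6667, p* = 33.4667.
With the tax, the buyer price exceeds the seller price by 7: (46 − 0.008q) − (27.2 + 0.004q) = 7 → q' = 983.3333.
Δq = 1566.6667 − 983.3333 = 583.3334; the wedge equals the tax, 7.
Welfare loss = ½ × 583.3334 × 7 = $2041.67.

$2041.67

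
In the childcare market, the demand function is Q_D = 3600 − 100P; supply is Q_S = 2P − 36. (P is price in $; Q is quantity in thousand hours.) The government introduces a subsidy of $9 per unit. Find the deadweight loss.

In inverse form: demand P = 36 − 0.01Q, supply P = 18 + 0.5Q.
Competitive equilibrium: 36 − 0.01Q = 18 + 0.5Q → Q* = 35.2941, P* = 35.6471.
The subsidy lowers effective supply by 9: P = 9 + 0.5Q.
New quantity: 36 − 0.01Q = 9 + 0.5Q → Q' = 52.9412.
Overproduction ΔQ = 52.9412 − 35.2941 = 17.6471; wedge = subsidy = 9.
Welfare loss = ½ × 17.6471 × 9 = $79.41 thousand.

$79.41 thousand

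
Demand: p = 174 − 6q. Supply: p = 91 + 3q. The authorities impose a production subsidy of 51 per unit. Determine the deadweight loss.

144.50

Competitive equilibrium: 174 − 6q = 91 + 3q → q* = 9.2222, p* = 118.6667.
The subsidy lowers effective supply by 51: p = 40 + 3q.
New quantity: 174 − 6q = 40 + 3q → q' = 14.8889.
Overproduction Δq = 14.8889 − 9.2222 = 5.6667; wedge = subsidy = 51.
Deadweight loss = ½ × 5.6667 × 51 = 144.50.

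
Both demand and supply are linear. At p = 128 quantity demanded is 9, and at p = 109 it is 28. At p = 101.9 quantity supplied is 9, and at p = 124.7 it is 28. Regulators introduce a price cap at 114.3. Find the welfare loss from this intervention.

2.58

Demand slope = (109 − 128)/(28 − 9) = −1, so p = 137 − q.
Supply slope = (124.7 − 101.9)/(28 − 9) = 1.2, so p = 91.1 + 1.2q.
Competitive equilibrium: 137 − q = 91.1 + 1.2q → q* = 20.8636, p* = 116.1364.
At the ceiling p = 114.3, quantity supplied = (114.3 − 91.1)/1.2 = 19.3333.
Willingness to pay at q' = 19.3333: 137 − 1·19.3333 = 117.6667.
Δq = 20.8636 − 19.3333 = 1.5303; wedge = 117.6667 − 114.3 = 3.3667.
Welfare loss = ½ × 1.5303 × 3.3667 = 2.58.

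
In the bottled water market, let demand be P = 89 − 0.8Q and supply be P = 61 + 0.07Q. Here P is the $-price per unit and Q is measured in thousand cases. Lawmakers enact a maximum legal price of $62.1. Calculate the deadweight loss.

Competitive equilibrium: 89 − 0.8Q = 61 + 0.07Q → Q* = 32.1839, P* = 63.2529.
At the ceiling P = 62.1, quantity supplied = (62.1 − 61)/0.07 = 15.7143.
Willingness to pay at Q' = 15.7143: 89 − 0.8·15.7143 = 76.4286.
ΔQ = 32.1839 − 15.7143 = 16.4696; wedge = 76.4286 − 62.1 = 14.3286.
The triangle = ½ × 16.4696 × 14.3286 = $117.99 thousand.

$117.99 thousand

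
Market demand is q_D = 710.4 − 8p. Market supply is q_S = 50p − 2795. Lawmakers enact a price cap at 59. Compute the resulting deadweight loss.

In inverse form: demand p = 88.8 − 0.125q, supply p = 55.9 + 0.02q.
Competitive equilibrium: 88.8 − 0.125q = 55.9 + 0.02q → q* = 226.8966, p* = 60.4379.
At the ceiling p = 59, quantity supplied = (59 − 55.9)/0.02 = 155.
Willingness to pay at q' = 155: 88.8 − 0.125·155 = 69.425.
Δq = 226.8966 − 155 = 71.8966; wedge = 69.425 − 59 = 10.425.
Welfare loss = ½ × 71.8966 × 10.425 = 374.76.

374.76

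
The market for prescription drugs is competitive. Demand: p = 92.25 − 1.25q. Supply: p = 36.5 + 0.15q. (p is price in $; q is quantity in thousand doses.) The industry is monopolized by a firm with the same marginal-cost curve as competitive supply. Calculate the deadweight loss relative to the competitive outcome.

$246.98 thousand

Competitive equilibrium: 92.25 − 1.25q = 36.5 + 0.15q → q* = 39.8214, p* = 42.4732.
Marginal revenue: MR = 92.25 − 2.5q. Set MR = MC: 92.25 − 2.5q = 36.5 + 0.15q → q_m = 21.0377.
Price p_m = 92.25 − 1.25·21.0377 = 65.9529; MC(q_m) = 36.5 + 0.15·21.0377 = 39.6557.
Competitive q* = 39.8214, so Δq = 18.7837; wedge = 65.9529 − 39.6557 = 26.2972.
DWL = ½ × 18.7837 × 26.2972 = $246.98 thousand.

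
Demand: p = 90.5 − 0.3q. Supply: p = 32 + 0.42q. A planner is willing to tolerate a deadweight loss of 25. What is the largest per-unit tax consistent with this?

Competitive equilibrium: 90.5 − 0.3q = 32 + 0.42q → q* = 81.25, p* = 66.125.
A tax t gives Δq = t/0.72 and wedge t, so DWL = t²/1.44.
t²/1.44 = 25 → t² = 36 → t = 6.

6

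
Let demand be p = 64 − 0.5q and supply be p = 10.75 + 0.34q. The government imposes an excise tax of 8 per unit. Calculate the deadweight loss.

38.10

Competitive equilibrium: 64 − 0.5q = 10.75 + 0.34q → q* = 63.3929, p* = 32.3036.
With the tax, the buyer price exceeds the seller price by 8: (64 − 0.5q) − (10.75 + 0.34q) = 8 → q' = 53.869.
Δq = 63.3929 − 53.869 = 9.5239; the wedge equals the tax, 8.
The triangle = ½ × 9.5239 × 8 = 38.10.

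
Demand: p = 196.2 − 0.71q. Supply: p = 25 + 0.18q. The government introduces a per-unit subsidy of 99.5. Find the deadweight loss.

Competitive equilibrium: 196.2 − 0.71q = 25 + 0.18q → q* = 192.3596, p* = 59.6247.
The subsidy lowers effective supply by 99.5: p = 0.18q − 74.5.
New quantity: 196.2 − 0.71q = 0.18q − 74.5 → q' = 304.1573.
Overproduction Δq = 304.1573 − 192.3596 = 111.7977; wedge = subsidy = 99.5.
Deadweight loss = ½ × 111.7977 × 99.5 = 5561.94.

5561.94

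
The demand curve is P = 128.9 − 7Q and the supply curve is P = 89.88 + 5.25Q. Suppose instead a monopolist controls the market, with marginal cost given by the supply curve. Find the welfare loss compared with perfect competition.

Competitive equilibrium: 128.9 − 7Q = 89.88 + 5.25Q → Q* = 3.1853, P* = 106.6029.
Marginal revenue: MR = 128.9 − 14Q. Set MR = MC: 128.9 − 14Q = 89.88 + 5.25Q → Q_m = 2.027.
Price P_m = 128.9 − 7·2.027 = 114.711; MC(Q_m) = 89.88 + 5.25·2.027 = 100.5218.
Competitive Q* = 3.1853, so ΔQ = 1.1583; wedge = 114.711 − 100.5218 = 14.1892.
Welfare loss = ½ × 1.1583 × 14.1892 = 8.22.

8.22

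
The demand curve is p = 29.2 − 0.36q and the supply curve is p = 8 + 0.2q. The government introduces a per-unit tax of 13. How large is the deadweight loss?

Competitive equilibrium: 29.2 − 0.36q = 8 + 0.2q → q* = 37.8571, p* = 15.5714.
With the tax, the buyer price exceeds the seller price by 13: (29.2 − 0.36q) − (8 + 0.2q) = 13 → q' = 14.6429.
Δq = 37.8571 − 14.6429 = 23.2142; the wedge equals the tax, 13.
The triangle = ½ × 23.2142 × 13 = 150.89.

150.89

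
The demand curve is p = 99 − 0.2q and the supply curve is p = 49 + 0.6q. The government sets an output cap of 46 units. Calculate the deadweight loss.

Competitive equilibrium: 99 − 0.2q = 49 + 0.6q → q* = 62.5, p* = 86.5.
At q = 46: demand price = 99 − 0.2·46 = 89.8; supply price = 49 + 0.6·46 = 76.6.
Δq = 62.5 − 46 = 16.5; wedge = 89.8 − 76.6 = 13.2.
The triangle = ½ × 16.5 × 13.2 = 108.90.

108.90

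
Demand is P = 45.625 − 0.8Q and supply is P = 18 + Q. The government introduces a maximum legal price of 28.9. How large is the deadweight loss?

Competitive equilibrium: 45.625 − 0.8Q = 18 + Q → Q* = 15.3472, P* = 33.3472.
At the ceiling P = 28.9, quantity supplied = (28.9 − 18)/1 = 10.9.
Willingness to pay at Q' = 10.9: 45.625 − 0.8·10.9 = 36.905.
ΔQ = 15.3472 − 10.9 = 4.4472; wedge = 36.905 − 28.9 = 8.005.
Deadweight loss = ½ × 4.4472 × 8.005 = 17.80.

17.80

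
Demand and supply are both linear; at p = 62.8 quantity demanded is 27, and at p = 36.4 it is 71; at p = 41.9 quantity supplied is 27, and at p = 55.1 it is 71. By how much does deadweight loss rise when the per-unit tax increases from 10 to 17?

105

Demand slope = (36.4 − 62.8)/(71 − 27) = −0.6, so p = 79 − 0.6q.
Supply slope = (55.1 − 41.9)/(71 − 27) = 0.3, so p = 33.8 + 0.3q.
Competitive equilibrium: 79 − 0.6q = 33.8 + 0.3q → q* = 50.2222, p* = 48.8667.
For a per-unit tax t: Δq = t/0.9, so DWL = ½·t·(t/0.9) = t²/1.8.
At t = 10: DWL = 55.556. At t = 17: DWL = 160.556.
Increase = 160.556 − 55.556 = 105.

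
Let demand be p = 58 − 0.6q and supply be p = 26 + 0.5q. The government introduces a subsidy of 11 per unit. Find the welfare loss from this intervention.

55

Competitive equilibrium: 58 − 0.6q = 26 + 0.5q → q* = 29.0909, p* = 40.5455.
The subsidy lowers effective supply by 11: p = 15 + 0.5q.
New quantity: 58 − 0.6q = 15 + 0.5q → q' = 39.0909.
Overproduction Δq = 39.0909 − 29.0909 = 10; wedge = subsidy = 11.
Deadweight loss = ½ × 10 × 11 = 55.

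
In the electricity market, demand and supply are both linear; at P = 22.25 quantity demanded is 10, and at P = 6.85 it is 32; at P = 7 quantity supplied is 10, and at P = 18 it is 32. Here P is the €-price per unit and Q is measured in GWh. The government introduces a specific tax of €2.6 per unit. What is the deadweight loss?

€2.82

Demand slope = (6.85 − 22.25)/(32 − 10) = −0.7, so P = 29.25 − 0.7Q.
Supply slope = (18 − 7)/(32 − 10) = 0.5, so P = 2 + 0.5Q.
Competitive equilibrium: 29.25 − 0.7Q = 2 + 0.5Q → Q* = 22.7083, P* = 13.3542.
With the tax, the buyer price exceeds the seller price by 2.6: (29.25 − 0.7Q) − (2 + 0.5Q) = 2.6 → Q' = 20.5417.
ΔQ = 22.7083 − 20.5417 = 2.1666; the wedge equals the tax, 2.6.
The triangle = ½ × 2.1666 × 2.6 = €2.82.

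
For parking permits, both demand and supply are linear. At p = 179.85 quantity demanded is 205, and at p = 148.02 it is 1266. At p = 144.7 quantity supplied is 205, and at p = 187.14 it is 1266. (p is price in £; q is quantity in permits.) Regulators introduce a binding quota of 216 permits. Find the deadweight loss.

£8442.75

Demand slope = (148.02 − 179.85)/(1266 − 205) = −0.03, so p = 186 − 0.03q.
Supply slope = (187.14 − 144.7)/(1266 − 205) = 0.04, so p = 136.5 + 0.04q.
Competitive equilibrium: 186 − 0.03q = 136.5 + 0.04q → q* = 707.1429, p* = 164.7857.
At q = 216: demand price = 186 − 0.03·216 = 179.52; supply price = 136.5 + 0.04·216 = 145.14.
Δq = 707.1429 − 216 = 491.1429; wedge = 179.52 − 145.14 = 34.38.
The triangle = ½ × 491.1429 × 34.38 = £8442.75.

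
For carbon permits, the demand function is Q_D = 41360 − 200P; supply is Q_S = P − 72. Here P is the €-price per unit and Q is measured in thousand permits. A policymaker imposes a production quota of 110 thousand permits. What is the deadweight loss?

€292.57 thousand

In inverse form: demand P = 206.8 − 0.005Q, supply P = 72 + Q.
Competitive equilibrium: 206.8 − 0.005Q = 72 + Q → Q* = 134.1294, P* = 206.1294.
At Q = 110: demand price = 206.8 − 0.005·110 = 206.25; supply price = 72 + 1·110 = 182.
ΔQ = 134.1294 − 110 = 24.1294; wedge = 206.25 − 182 = 24.25.
Welfare loss = ½ × 24.1294 × 24.25 = €292.57 thousand.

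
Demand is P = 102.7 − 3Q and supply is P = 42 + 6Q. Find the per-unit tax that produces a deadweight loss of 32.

24

Competitive equilibrium: 102.7 − 3Q = 42 + 6Q → Q* = 6.7444, P* = 82.4667.
A tax t gives ΔQ = t/9 and wedge t, so DWL = t²/18.
t²/18 = 32 → t² = 576 → t = 24.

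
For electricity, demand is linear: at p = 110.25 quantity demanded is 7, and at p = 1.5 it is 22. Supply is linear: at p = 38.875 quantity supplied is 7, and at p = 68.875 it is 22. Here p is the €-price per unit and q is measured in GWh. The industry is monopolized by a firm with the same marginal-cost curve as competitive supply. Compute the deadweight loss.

€193.38

Demand slope = (1.5 − 110.25)/(22 − 7) = −7.25, so p = 161 − 7.25q.
Supply slope = (68.875 − 38.875)/(22 − 7) = 2, so p = 24.875 + 2q.
Competitive equilibrium: 161 − 7.25q = 24.875 + 2q → q* = 14.7162, p* = 54.3074.
Marginal revenue: MR = 161 − 14.5q. Set MR = MC: 161 − 14.5q = 24.875 + 2q → q_m = 8.25.
Price p_m = 161 − 7.25·8.25 = 101.1875; MC(q_m) = 24.875 + 2·8.25 = 41.375.
Competitive q* = 14.7162, so Δq = 6.4662; wedge = 101.1875 − 41.375 = 59.8125.
The triangle = ½ × 6.4662 × 59.8125 = €193.38.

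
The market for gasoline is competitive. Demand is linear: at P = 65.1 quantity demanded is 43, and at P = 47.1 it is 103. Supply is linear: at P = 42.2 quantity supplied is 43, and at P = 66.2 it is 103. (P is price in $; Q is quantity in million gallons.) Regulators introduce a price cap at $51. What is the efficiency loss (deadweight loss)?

$40.18 million

Demand slope = (47.1 − 65.1)/(103 − 43) = −0.3, so P = 78 − 0.3Q.
Supply slope = (66.2 − 42.2)/(103 − 43) = 0.4, so P = 25 + 0.4Q.
Competitive equilibrium: 78 − 0.3Q = 25 + 0.4Q → Q* = 75.7143, P* = 55.2857.
At the ceiling P = 51, quantity supplied = (51 − 25)/0.4 = 65.
Willingness to pay at Q' = 65: 78 − 0.3·65 = 58.5.
ΔQ = 75.7143 − 65 = 10.7143; wedge = 58.5 − 51 = 7.5.
DWL = ½ × 10.7143 × 7.5 = $40.18 million.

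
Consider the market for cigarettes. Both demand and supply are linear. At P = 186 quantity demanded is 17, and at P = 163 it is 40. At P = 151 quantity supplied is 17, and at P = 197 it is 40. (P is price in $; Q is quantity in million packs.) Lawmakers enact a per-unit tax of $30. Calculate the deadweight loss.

$150 million

Demand slope = (163 − 186)/(40 − 17) = −1, so P = 203 − Q.
Supply slope = (197 − 151)/(40 − 17) = 2, so P = 117 + 2Q.
Competitive equilibrium: 203 − Q = 117 + 2Q → Q* = 28.6667, P* = 174.3333.
With the tax, the buyer price exceeds the seller price by 30: (203 − Q) − (117 + 2Q) = 30 → Q' = 18.6667.
ΔQ = 28.6667 − 18.6667 = 10; the wedge equals the tax, 30.
DWL = ½ × 10 × 30 = $150 million.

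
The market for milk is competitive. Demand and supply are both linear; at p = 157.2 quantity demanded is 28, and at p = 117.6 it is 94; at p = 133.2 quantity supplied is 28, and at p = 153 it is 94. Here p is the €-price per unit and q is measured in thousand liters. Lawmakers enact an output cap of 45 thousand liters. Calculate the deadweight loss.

Demand slope = (117.6 − 157.2)/(94 − 28) = −0.6, so p = 174 − 0.6q.
Supply slope = (153 − 133.2)/(94 − 28) = 0.3, so p = 124.8 + 0.3q.
Competitive equilibrium: 174 − 0.6q = 124.8 + 0.3q → q* = 54.6667, p* = 141.2.
At q = 45: demand price = 174 − 0.6·45 = 147; supply price = 124.8 + 0.3·45 = 138.3.
Δq = 54.6667 − 45 = 9.6667; wedge = 147 − 138.3 = 8.7.
DWL = ½ × 9.6667 × 8.7 = €42.05 thousand.

€42.05 thousand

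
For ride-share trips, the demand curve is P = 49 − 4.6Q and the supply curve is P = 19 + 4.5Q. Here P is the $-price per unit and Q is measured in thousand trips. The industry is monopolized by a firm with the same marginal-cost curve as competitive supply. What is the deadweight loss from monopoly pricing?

$5.58 thousand

Competitive equilibrium: 49 − 4.6Q = 19 + 4.5Q → Q* = 3.2967, P* = 33.83516.
Marginal revenue: MR = 49 − 9.2Q. Set MR = MC: 49 − 9.2Q = 19 + 4.5Q → Q_m = 2.18978.
Price P_m = 49 − 4.6·2.18978 = 38.92701; MC(Q_m) = 19 + 4.5·2.18978 = 28.85401.
Competitive Q* = 3.2967, so ΔQ = 1.10692; wedge = 38.92701 − 28.85401 = 10.073.
Deadweight loss = ½ × 1.10692 × 10.073 = $5.58 thousand.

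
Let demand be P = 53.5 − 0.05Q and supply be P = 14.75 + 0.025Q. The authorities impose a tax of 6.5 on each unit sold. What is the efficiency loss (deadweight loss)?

281.67

Competitive equilibrium: 53.5 − 0.05Q = 14.75 + 0.025Q → Q* = 516.6667, P* = 27.6667.
With the tax, the buyer price exceeds the seller price by 6.5: (53.5 − 0.05Q) − (14.75 + 0.025Q) = 6.5 → Q' = 430.
ΔQ = 516.6667 − 430 = 86.6667; the wedge equals the tax, 6.5.
The triangle = ½ × 86.6667 × 6.5 = 281.67.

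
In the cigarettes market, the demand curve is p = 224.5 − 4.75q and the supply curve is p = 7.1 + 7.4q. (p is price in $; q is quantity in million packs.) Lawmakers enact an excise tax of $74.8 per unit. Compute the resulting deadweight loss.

$230.25 million

Competitive equilibrium: 224.5 − 4.75q = 7.1 + 7.4q → q* = 17.893, p* = 139.5082.
With the tax, the buyer price exceeds the seller price by 74.8: (224.5 − 4.75q) − (7.1 + 7.4q) = 74.8 → q' = 11.7366.
Δq = 17.893 − 11.7366 = 6.1564; the wedge equals the tax, 74.8.
Deadweight loss = ½ × 6.1564 × 74.8 = $230.25 million.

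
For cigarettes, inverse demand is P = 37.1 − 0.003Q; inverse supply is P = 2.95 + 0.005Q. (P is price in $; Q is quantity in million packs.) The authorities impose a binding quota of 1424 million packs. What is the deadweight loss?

$32370.41 million

Competitive equilibrium: 37.1 − 0.003Q = 2.95 + 0.005Q → Q* = 4268.75, P* = 24.2938.
At Q = 1424: demand price = 37.1 − 0.003·1424 = 32.828; supply price = 2.95 + 0.005·1424 = 10.07.
ΔQ = 4268.75 − 1424 = 2844.75; wedge = 32.828 − 10.07 = 22.758.
The triangle = ½ × 2844.75 × 22.758 = $32370.41 million.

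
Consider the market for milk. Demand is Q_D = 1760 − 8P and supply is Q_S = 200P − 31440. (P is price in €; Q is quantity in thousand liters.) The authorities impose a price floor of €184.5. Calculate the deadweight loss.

In inverse form: demand P = 220 − 0.125Q, supply P = 157.2 + 0.005Q.
Competitive equilibrium: 220 − 0.125Q = 157.2 + 0.005Q → Q* = 483.0769, P* = 159.6154.
At the floor P = 184.5, quantity demanded = (220 − 184.5)/0.125 = 284.
Sellers' marginal cost at Q' = 284: 157.2 + 0.005·284 = 158.62.
ΔQ = 483.0769 − 284 = 199.0769; wedge = 184.5 − 158.62 = 25.88.
DWL = ½ × 199.0769 × 25.88 = €2576.06 thousand.

€2576.06 thousand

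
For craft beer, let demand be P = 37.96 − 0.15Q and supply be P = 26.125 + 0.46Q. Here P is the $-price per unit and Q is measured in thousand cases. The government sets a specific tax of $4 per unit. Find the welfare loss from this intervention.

Competitive equilibrium: 37.96 − 0.15Q = 26.125 + 0.46Q → Q* = 19.4016, P* = 35.0498.
With the tax, the buyer price exceeds the seller price by 4: (37.96 − 0.15Q) − (26.125 + 0.46Q) = 4 → Q' = 12.8443.
ΔQ = 19.4016 − 12.8443 = 6.5573; the wedge equals the tax, 4.
The triangle = ½ × 6.5573 × 4 = $13.11 thousand.

$13.11 thousand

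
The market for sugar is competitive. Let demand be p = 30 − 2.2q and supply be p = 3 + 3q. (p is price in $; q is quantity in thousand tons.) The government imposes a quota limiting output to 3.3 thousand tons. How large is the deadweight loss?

$9.31 thousand

Competitive equilibrium: 30 − 2.2q = 3 + 3q → q* = 5.1923, p* = 18.5769.
At q = 3.3: demand price = 30 − 2.2·3.3 = 22.74; supply price = 3 + 3·3.3 = 12.9.
Δq = 5.1923 − 3.3 = 1.8923; wedge = 22.74 − 12.9 = 9.84.
Deadweight loss = ½ × 1.8923 × 9.84 = $9.31 thousand.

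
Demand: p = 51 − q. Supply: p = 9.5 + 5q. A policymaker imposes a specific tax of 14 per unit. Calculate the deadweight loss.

Competitive equilibrium: 51 − q = 9.5 + 5q → q* = 6.9167, p* = 44.0833.
With the tax, the buyer price exceeds the seller price by 14: (51 − q) − (9.5 + 5q) = 14 → q' = 4.5833.
Δq = 6.9167 − 4.5833 = 2.3334; the wedge equals the tax, 14.
Deadweight loss = ½ × 2.3334 × 14 = 16.33.

16.33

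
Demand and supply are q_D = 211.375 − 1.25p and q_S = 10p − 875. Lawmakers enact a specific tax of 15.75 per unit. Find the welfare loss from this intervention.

In inverse form: demand p = 169.1 − 0.8q, supply p = 87.5 + 0.1q.
Competitive equilibrium: 169.1 − 0.8q = 87.5 + 0.1q → q* = 90.6667, p* = 96.5667.
With the tax, the buyer price exceeds the seller price by 15.75: (169.1 − 0.8q) − (87.5 + 0.1q) = 15.75 → q' = 73.1667.
Δq = 90.6667 − 73.1667 = 17.5; the wedge equals the tax, 15.75.
Welfare loss = ½ × 17.5 × 15.75 = 137.81.

137.81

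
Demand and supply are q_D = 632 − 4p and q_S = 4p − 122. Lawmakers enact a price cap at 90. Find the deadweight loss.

72.25

In inverse form: demand p = 158 − 0.25q, supply p = 30.5 + 0.25q.
Competitive equilibrium: 158 − 0.25q = 30.5 + 0.25q → q* = 255, p* = 94.25.
At the ceiling p = 90, quantity supplied = (90 − 30.5)/0.25 = 238.
Willingness to pay at q' = 238: 158 − 0.25·238 = 98.5.
Δq = 255 − 238 = 17; wedge = 98.5 − 90 = 8.5.
The triangle = ½ × 17 × 8.5 = 72.25.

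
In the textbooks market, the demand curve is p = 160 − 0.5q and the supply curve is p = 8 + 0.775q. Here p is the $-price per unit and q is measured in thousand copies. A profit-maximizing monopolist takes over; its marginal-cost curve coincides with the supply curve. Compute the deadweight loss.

Competitive equilibrium: 160 − 0.5q = 8 + 0.775q → q* = 119.2157, p* = 100.3922.
Marginal revenue: MR = 160 − q. Set MR = MC: 160 − q = 8 + 0.775q → q_m = 85.6338.
Price p_m = 160 − 0.5·85.6338 = 117.1831; MC(q_m) = 8 + 0.775·85.6338 = 74.3662.
Competitive q* = 119.2157, so Δq = 33.5819; wedge = 117.1831 − 74.3662 = 42.8169.
Deadweight loss = ½ × 33.5819 × 42.8169 = $718.94 thousand.

$718.94 thousand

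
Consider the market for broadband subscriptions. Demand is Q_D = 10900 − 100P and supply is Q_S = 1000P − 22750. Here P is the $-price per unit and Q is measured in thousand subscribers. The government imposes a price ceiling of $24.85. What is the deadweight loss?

In inverse form: demand P = 109 − 0.01Q, supply P = 22.75 + 0.001Q.
Competitive equilibrium: 109 − 0.01Q = 22.75 + 0.001Q → Q* = 7840.9091, P* = 30.5909.
At the ceiling P = 24.85, quantity supplied = (24.85 − 22.75)/0.001 = 2100.
Willingness to pay at Q' = 2100: 109 − 0.01·2100 = 88.
ΔQ = 7840.9091 − 2100 = 5740.9091; wedge = 88 − 24.85 = 63.15.
DWL = ½ × 5740.9091 × 63.15 = $181269.20 thousand.

$181269.20 thousand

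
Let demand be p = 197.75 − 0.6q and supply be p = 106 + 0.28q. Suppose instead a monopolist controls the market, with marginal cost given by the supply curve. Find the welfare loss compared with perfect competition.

Competitive equilibrium: 197.75 − 0.6q = 106 + 0.28q → q* = 104.2614, p* = 135.1932.
Marginal revenue: MR = 197.75 − 1.2q. Set MR = MC: 197.75 − 1.2q = 106 + 0.28q → q_m = 61.9932.
Price p_m = 197.75 − 0.6·61.9932 = 160.5541; MC(q_m) = 106 + 0.28·61.9932 = 123.3581.
Competitive q* = 104.2614, so Δq = 42.2682; wedge = 160.5541 − 123.3581 = 37.196.
Deadweight loss = ½ × 42.2682 × 37.196 = 786.10.

786.10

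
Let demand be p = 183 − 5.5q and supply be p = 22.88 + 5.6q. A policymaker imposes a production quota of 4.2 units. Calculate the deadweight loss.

580.28

Competitive equilibrium: 183 − 5.5q = 22.88 + 5.6q → q* = 14.4252, p* = 103.6613.
At q = 4.2: demand price = 183 − 5.5·4.2 = 159.9; supply price = 22.88 + 5.6·4.2 = 46.4.
Δq = 14.4252 − 4.2 = 10.2252; wedge = 159.9 − 46.4 = 113.5.
The triangle = ½ × 10.2252 × 113.5 = 580.28.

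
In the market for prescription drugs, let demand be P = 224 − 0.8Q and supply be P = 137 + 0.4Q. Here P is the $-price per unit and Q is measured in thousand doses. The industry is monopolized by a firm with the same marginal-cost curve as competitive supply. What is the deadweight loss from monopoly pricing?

Competitive equilibrium: 224 − 0.8Q = 137 + 0.4Q → Q* = 72.5, P* = 166.
Marginal revenue: MR = 224 − 1.6Q. Set MR = MC: 224 − 1.6Q = 137 + 0.4Q → Q_m = 43.5.
Price P_m = 224 − 0.8·43.5 = 189.2; MC(Q_m) = 137 + 0.4·43.5 = 154.4.
Competitive Q* = 72.5, so ΔQ = 29; wedge = 189.2 − 154.4 = 34.8.
DWL = ½ × 29 × 34.8 = $504.60 thousand.

$504.60 thousand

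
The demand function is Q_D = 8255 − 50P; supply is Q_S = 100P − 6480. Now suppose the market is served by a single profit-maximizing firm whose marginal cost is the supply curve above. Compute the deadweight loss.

In inverse form: demand P = 165.1 − 0.02Q, supply P = 64.8 + 0.01Q.
Competitive equilibrium: 165.1 − 0.02Q = 64.8 + 0.01Q → Q* = 3343.3333, P* = 98.2333.
Marginal revenue: MR = 165.1 − 0.04Q. Set MR = MC: 165.1 − 0.04Q = 64.8 + 0.01Q → Q_m = 2006.
Price P_m = 165.1 − 0.02·2006 = 124.98; MC(Q_m) = 64.8 + 0.01·2006 = 84.86.
Competitive Q* = 3343.3333, so ΔQ = 1337.3333; wedge = 124.98 − 84.86 = 40.12.
Deadweight loss = ½ × 1337.3333 × 40.12 = 26826.91.

26826.91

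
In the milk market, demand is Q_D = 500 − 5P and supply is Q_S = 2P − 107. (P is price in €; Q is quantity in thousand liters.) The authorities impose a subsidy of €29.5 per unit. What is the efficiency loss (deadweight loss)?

In inverse form: demand P = 100 − 0.2Q, supply P = 53.5 + 0.5Q.
Competitive equilibrium: 100 − 0.2Q = 53.5 + 0.5Q → Q* = 66.4286, P* = 86.7143.
The subsidy lowers effective supply by 29.5: P = 24 + 0.5Q.
New quantity: 100 − 0.2Q = 24 + 0.5Q → Q' = 108.5714.
Overproduction ΔQ = 108.5714 − 66.4286 = 42.1428; wedge = subsidy = 29.5.
The triangle = ½ × 42.1428 × 29.5 = €621.61 thousand.

€621.61 thousand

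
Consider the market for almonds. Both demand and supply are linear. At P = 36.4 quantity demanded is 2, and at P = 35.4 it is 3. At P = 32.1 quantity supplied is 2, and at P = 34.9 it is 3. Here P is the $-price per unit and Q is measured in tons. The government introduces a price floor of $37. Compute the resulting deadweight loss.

$5.70

Demand slope = (35.4 − 36.4)/(3 − 2) = −1, so P = 38.4 − Q.
Supply slope = (34.9 − 32.1)/(3 − 2) = 2.8, so P = 26.5 + 2.8Q.
Competitive equilibrium: 38.4 − Q = 26.5 + 2.8Q → Q* = 3.1316, P* = 35.2684.
At the floor P = 37, quantity demanded = (38.4 − 37)/1 = 1.4.
Sellers' marginal cost at Q' = 1.4: 26.5 + 2.8·1.4 = 30.42.
ΔQ = 3.1316 − 1.4 = 1.7316; wedge = 37 − 30.42 = 6.58.
Deadweight loss = ½ × 1.7316 × 6.58 = $5.70.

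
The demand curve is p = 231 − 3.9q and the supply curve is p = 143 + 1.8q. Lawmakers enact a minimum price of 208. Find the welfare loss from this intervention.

259.45

Competitive equilibrium: 231 − 3.9q = 143 + 1.8q → q* = 15.4386, p* = 170.7895.
At the floor p = 208, quantity demanded = (231 − 208)/3.9 = 5.8974.
Sellers' marginal cost at q' = 5.8974: 143 + 1.8·5.8974 = 153.6153.
Δq = 15.4386 − 5.8974 = 9.5412; wedge = 208 − 153.6153 = 54.3847.
DWL = ½ × 9.5412 × 54.3847 = 259.45.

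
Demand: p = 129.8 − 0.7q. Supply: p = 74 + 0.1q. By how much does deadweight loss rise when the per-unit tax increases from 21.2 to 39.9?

714.11

Competitive equilibrium: 129.8 − 0.7q = 74 + 0.1q → q* = 69.75, p* = 80.975.
For a per-unit tax t: Δq = t/0.8, so DWL = ½·t·(t/0.8) = t²/1.6.
At t = 21.2: DWL = 280.9. At t = 39.9: DWL = 995.006.
Increase = 995.006 − 280.9 = 714.11.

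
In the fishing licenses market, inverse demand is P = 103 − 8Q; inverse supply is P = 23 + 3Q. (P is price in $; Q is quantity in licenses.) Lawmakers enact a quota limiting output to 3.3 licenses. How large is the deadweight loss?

Competitive equilibrium: 103 − 8Q = 23 + 3Q → Q* = 7.2727, P* = 44.8182.
At Q = 3.3: demand price = 103 − 8·3.3 = 76.6; supply price = 23 + 3·3.3 = 32.9.
ΔQ = 7.2727 − 3.3 = 3.9727; wedge = 76.6 − 32.9 = 43.7.
The triangle = ½ × 3.9727 × 43.7 = $86.80.

$86.80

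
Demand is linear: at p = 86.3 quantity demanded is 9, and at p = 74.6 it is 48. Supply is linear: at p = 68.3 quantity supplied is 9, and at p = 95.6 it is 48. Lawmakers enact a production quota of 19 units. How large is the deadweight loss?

Demand slope = (74.6 − 86.3)/(48 − 9) = −0.3, so p = 89 − 0.3q.
Supply slope = (95.6 − 68.3)/(48 − 9) = 0.7, so p = 62 + 0.7q.
Competitive equilibrium: 89 − 0.3q = 62 + 0.7q → q* = 27, p* = 80.9.
At q = 19: demand price = 89 − 0.3·19 = 83.3; supply price = 62 + 0.7·19 = 75.3.
Δq = 27 − 19 = 8; wedge = 83.3 − 75.3 = 8.
The triangle = ½ × 8 × 8 = 32.

32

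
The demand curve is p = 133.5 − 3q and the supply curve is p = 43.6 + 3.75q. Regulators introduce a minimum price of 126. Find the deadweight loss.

Competitive equilibrium: 133.5 − 3q = 43.6 + 3.75q → q* = 13.3185, p* = 93.5444.
At the floor p = 126, quantity demanded = (133.5 − 126)/3 = 2.5.
Sellers' marginal cost at q' = 2.5: 43.6 + 3.75·2.5 = 52.975.
Δq = 13.3185 − 2.5 = 10.8185; wedge = 126 − 52.975 = 73.025.
Welfare loss = ½ × 10.8185 × 73.025 = 395.01.

395.01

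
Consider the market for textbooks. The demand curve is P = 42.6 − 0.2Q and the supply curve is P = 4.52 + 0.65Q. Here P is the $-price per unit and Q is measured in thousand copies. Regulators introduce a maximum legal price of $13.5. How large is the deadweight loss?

$408.02 thousand

Competitive equilibrium: 42.6 − 0.2Q = 4.52 + 0.65Q → Q* = 44.8, P* = 33.64.
At the ceiling P = 13.5, quantity supplied = (13.5 − 4.52)/0.65 = 13.8154.
Willingness to pay at Q' = 13.8154: 42.6 − 0.2·13.8154 = 39.8369.
ΔQ = 44.8 − 13.8154 = 30.9846; wedge = 39.8369 − 13.5 = 26.3369.
DWL = ½ × 30.9846 × 26.3369 = $408.02 thousand.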